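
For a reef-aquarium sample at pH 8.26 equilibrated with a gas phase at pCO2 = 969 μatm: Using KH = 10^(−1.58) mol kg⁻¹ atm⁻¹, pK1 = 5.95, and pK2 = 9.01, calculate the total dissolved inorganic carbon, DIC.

DIC = 6.15 mmol/kg

[CO2*] = KH · pCO2 = 10^(−1.58) × 969×10^-6 = 2.549×10^-5 mol/kg
α₀ = 1/(1 + K1/[H⁺] + K1K2/[H⁺]²) = 1/(1 + 10^+2.31 + 10^+1.56) = 0.004141
DIC = [CO2*]/α₀ = 2.549×10^-5 / 0.004141 = 6.15 mmol/kg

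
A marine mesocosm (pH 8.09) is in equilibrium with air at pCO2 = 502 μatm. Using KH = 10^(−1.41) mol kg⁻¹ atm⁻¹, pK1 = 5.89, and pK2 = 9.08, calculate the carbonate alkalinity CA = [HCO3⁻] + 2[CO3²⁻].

[CO2*] = KH · pCO2 = 10^(−1.41) × 502×10^-6 = 1.953×10^-5 mol/kg
α₀ = 1/(1 + K1/[H⁺] + K1K2/[H⁺]²) = 1/(1 + 10^+2.20 + 10^+1.21) = 0.005691
DIC = [CO2*]/α₀ = 1.953×10^-5 / 0.005691 = 3.432 mmol/kg
CA = (α₁ + 2α₂)·DIC = (0.9020 + 2×0.09230) × 3.432 = 3.73 mmol/kg

CA = 3.73 mmol/kg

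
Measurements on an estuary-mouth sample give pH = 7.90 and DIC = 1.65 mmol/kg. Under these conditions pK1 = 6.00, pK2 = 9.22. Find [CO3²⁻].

[CO3²⁻] = 0.0745 mmol/kg

α₂ = 1 / (1 + [H⁺]/K2 + [H⁺]²/(K1K2)) = 1 / (1 + 10^+1.32 + 10^-0.58)
   = 1 / (1 + 20.893 + 0.26303) = 1/22.156 = 0.04513
[CO3²⁻] = α₂ × DIC = 0.04513 × 1.65 = 0.0745 mmol/kg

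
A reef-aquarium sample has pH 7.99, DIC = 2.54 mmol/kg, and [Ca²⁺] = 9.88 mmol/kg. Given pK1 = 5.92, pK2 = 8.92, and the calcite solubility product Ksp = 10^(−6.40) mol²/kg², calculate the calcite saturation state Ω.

Ω = 6.58

α₂ = 1 / (1 + [H⁺]/K2 + [H⁺]²/(K1K2)) = 1 / (1 + 10^+0.93 + 10^-1.14)
   = 1 / (1 + 8.5114 + 0.072444) = 1/9.5838 = 0.1043
[CO3²⁻] = α₂ × DIC = 0.1043 × 2.54 = 0.2650 mmol/kg
Ksp = 10^(−6.40) = 3.981×10^-7
Ω = [Ca²⁺][CO3²⁻]/Ksp = (9.88×10^-3)(2.650×10^-4) / 3.981×10^-7 = 6.58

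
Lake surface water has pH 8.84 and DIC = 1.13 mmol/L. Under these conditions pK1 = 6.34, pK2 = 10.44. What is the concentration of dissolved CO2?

α₀ = 1 / (1 + K1/[H⁺] + K1K2/[H⁺]²) = 1 / (1 + 10^+2.50 + 10^+0.90)
   = 1 / (1 + 316.23 + 7.9433) = 1/325.17 = 0.003075
[CO2*] = α₀ × DIC = 0.003075 × 1.13 = 0.00348 mmol/L = 3.48 μmol/L

[CO2*] = 3.48 μmol/L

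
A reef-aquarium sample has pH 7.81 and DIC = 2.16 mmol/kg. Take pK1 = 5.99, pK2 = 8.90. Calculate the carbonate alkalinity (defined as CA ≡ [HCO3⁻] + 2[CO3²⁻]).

CA = 2.29 mmol/kg

CA = [HCO3⁻] + 2[CO3²⁻] = (α₁ + 2α₂)·DIC
At pH 7.81: [H⁺]/K1 = 10^-1.82 = 0.015136, K2/[H⁺] = 10^-1.09 = 0.081283
α₁ = 1/(1 + 0.015136 + 0.081283) = 1/1.0964 = 0.9121; α₂ = α₁·K2/[H⁺] = 0.07414
α₁ + 2α₂ = 1.0603
CA = 1.0603 × 2.16 = 2.29 mmol/kg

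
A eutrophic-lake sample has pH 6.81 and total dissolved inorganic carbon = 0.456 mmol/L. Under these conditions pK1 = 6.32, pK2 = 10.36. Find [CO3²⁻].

[CO3²⁻] = 0.0971 μmol/L

α₂ = 1 / (1 + [H⁺]/K2 + [H⁺]²/(K1K2)) = 1 / (1 + 10^+3.55 + 10^+3.06)
   = 1 / (1 + 3548.1 + 1148.2) = 1/4697.3 = 0.0002129
[CO3²⁻] = α₂ × DIC = 0.0002129 × 0.456 = 9.71×10^-5 mmol/L = 0.0971 μmol/L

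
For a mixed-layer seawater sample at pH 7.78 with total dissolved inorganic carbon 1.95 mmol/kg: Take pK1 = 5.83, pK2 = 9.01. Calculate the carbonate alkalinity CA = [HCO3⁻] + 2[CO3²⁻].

CA = 2.04 mmol/kg

CA = [HCO3⁻] + 2[CO3²⁻] = (α₁ + 2α₂)·DIC
At pH 7.78: [H⁺]/K1 = 10^-1.95 = 0.011220, K2/[H⁺] = 10^-1.23 = 0.058884
α₁ = 1/(1 + 0.011220 + 0.058884) = 1/1.0701 = 0.9345; α₂ = α₁·K2/[H⁺] = 0.05503
α₁ + 2α₂ = 1.0445
CA = 1.0445 × 1.95 = 2.04 mmol/kg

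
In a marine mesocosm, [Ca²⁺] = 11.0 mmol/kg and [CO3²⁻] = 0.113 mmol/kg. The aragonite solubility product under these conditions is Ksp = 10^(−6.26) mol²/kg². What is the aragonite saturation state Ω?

Ω = 2.26

Ksp = 10^(−6.26) = 5.495×10^-7
Ω = [Ca²⁺][CO3²⁻]/Ksp = (11.0×10^-3)(0.113×10^-3) / 5.495×10^-7 = 2.26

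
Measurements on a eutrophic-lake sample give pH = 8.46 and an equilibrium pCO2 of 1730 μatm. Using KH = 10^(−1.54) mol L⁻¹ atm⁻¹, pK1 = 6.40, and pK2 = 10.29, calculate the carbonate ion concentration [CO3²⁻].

[CO2*] = KH · pCO2 = 10^(−1.54) × 1730×10^-6 = 4.989×10^-5 mol/L
α₀ = 1/(1 + K1/[H⁺] + K1K2/[H⁺]²) = 1/(1 + 10^+2.06 + 10^+0.23) = 0.008510
DIC = [CO2*]/α₀ = 4.989×10^-5 / 0.008510 = 5.863 mmol/L
[CO3²⁻] = α₂·DIC; α₂ = 0.01445, so [CO3²⁻] = 0.01445 × 5.863 = 0.0847 mmol/L

[CO3²⁻] = 0.0847 mmol/L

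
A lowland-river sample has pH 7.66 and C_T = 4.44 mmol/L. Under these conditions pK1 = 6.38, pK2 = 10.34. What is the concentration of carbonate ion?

α₂ = 1 / (1 + [H⁺]/K2 + [H⁺]²/(K1K2)) = 1 / (1 + 10^+2.68 + 10^+1.40)
   = 1 / (1 + 478.63 + 25.119) = 1/504.75 = 0.001981
[CO3²⁻] = α₂ × DIC = 0.001981 × 4.44 = 0.00880 mmol/L = 8.80 μmol/L

[CO3²⁻] = 8.80 μmol/L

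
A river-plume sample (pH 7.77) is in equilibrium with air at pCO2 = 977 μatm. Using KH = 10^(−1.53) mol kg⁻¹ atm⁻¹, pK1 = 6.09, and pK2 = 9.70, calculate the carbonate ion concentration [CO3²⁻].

[CO3²⁻] = 16.2 μmol/kg

[CO2*] = KH · pCO2 = 10^(−1.53) × 977×10^-6 = 2.883×10^-5 mol/kg
α₀ = 1/(1 + K1/[H⁺] + K1K2/[H⁺]²) = 1/(1 + 10^+1.68 + 10^-0.25) = 0.02023
DIC = [CO2*]/α₀ = 2.883×10^-5 / 0.02023 = 1.425 mmol/kg
[CO3²⁻] = α₂·DIC; α₂ = 0.01138, so [CO3²⁻] = 0.01138 × 1.425 = 0.0162 mmol/kg = 16.2 μmol/kg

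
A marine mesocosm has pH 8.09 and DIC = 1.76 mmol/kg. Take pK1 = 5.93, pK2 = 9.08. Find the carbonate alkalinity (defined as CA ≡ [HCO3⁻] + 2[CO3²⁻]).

CA = [HCO3⁻] + 2[CO3²⁻] = (α₁ + 2α₂)·DIC
At pH 8.09: [H⁺]/K1 = 10^-2.16 = 0.0069183, K2/[H⁺] = 10^-0.99 = 0.10233
α₁ = 1/(1 + 0.0069183 + 0.10233) = 1/1.1092 = 0.9015; α₂ = α₁·K2/[H⁺] = 0.09225
α₁ + 2α₂ = 1.0860
CA = 1.0860 × 1.76 = 1.91 mmol/kg

CA = 1.91 mmol/kg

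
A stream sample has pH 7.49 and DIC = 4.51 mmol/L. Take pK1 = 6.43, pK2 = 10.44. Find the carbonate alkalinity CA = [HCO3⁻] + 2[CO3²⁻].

CA = 4.15 mmol/L

CA = [HCO3⁻] + 2[CO3²⁻] = (α₁ + 2α₂)·DIC
At pH 7.49: [H⁺]/K1 = 10^-1.06 = 0.087096, K2/[H⁺] = 10^-2.95 = 0.0011220
α₁ = 1/(1 + 0.087096 + 0.0011220) = 1/1.0882 = 0.9189; α₂ = α₁·K2/[H⁺] = 0.001031
α₁ + 2α₂ = 0.9210
CA = 0.9210 × 4.51 = 4.15 mmol/L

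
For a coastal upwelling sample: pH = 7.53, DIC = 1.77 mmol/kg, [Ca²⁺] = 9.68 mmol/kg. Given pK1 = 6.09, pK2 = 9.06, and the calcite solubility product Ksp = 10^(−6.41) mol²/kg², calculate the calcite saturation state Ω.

Ω = 1.22

α₂ = 1 / (1 + [H⁺]/K2 + [H⁺]²/(K1K2)) = 1 / (1 + 10^+1.53 + 10^+0.09)
   = 1 / (1 + 33.884 + 1.2303) = 1/36.115 = 0.02769
[CO3²⁻] = α₂ × DIC = 0.02769 × 1.77 = 0.04901 mmol/kg
Ksp = 10^(−6.41) = 3.890×10^-7
Ω = [Ca²⁺][CO3²⁻]/Ksp = (9.68×10^-3)(4.901×10^-5) / 3.890×10^-7 = 1.22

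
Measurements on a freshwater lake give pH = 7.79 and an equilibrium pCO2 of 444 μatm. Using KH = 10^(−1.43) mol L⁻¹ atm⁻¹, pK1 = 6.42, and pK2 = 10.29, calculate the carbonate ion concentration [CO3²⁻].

[CO3²⁻] = 1.22 μmol/L

[CO2*] = KH · pCO2 = 10^(−1.43) × 444×10^-6 = 1.650×10^-5 mol/L
α₀ = 1/(1 + K1/[H⁺] + K1K2/[H⁺]²) = 1/(1 + 10^+1.37 + 10^-1.13) = 0.04079
DIC = [CO2*]/α₀ = 1.650×10^-5 / 0.04079 = 0.4044 mmol/L
[CO3²⁻] = α₂·DIC; α₂ = 0.003024, so [CO3²⁻] = 0.003024 × 0.4044 = 0.00122 mmol/L = 1.22 μmol/L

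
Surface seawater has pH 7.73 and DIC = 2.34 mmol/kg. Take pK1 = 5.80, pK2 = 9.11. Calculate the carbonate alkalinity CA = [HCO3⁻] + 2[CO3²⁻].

CA = 2.41 mmol/kg

CA = [HCO3⁻] + 2[CO3²⁻] = (α₁ + 2α₂)·DIC
At pH 7.73: [H⁺]/K1 = 10^-1.93 = 0.011749, K2/[H⁺] = 10^-1.38 = 0.041687
α₁ = 1/(1 + 0.011749 + 0.041687) = 1/1.0534 = 0.9493; α₂ = α₁·K2/[H⁺] = 0.03957
α₁ + 2α₂ = 1.0284
CA = 1.0284 × 2.34 = 2.41 mmol/kg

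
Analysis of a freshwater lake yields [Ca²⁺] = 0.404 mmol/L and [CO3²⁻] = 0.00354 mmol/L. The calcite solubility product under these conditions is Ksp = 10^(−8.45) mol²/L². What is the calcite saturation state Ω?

Ksp = 10^(−8.45) = 3.548×10^-9
Ω = [Ca²⁺][CO3²⁻]/Ksp = (0.404×10^-3)(0.00354×10^-3) / 3.548×10^-9 = 0.403

Ω = 0.403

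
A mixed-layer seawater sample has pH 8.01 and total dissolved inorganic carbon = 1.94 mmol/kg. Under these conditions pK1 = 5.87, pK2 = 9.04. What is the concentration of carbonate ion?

α₂ = 1 / (1 + [H⁺]/K2 + [H⁺]²/(K1K2)) = 1 / (1 + 10^+1.03 + 10^-1.11)
   = 1 / (1 + 10.715 + 0.077625) = 1/11.793 = 0.08480
[CO3²⁻] = α₂ × DIC = 0.08480 × 1.94 = 0.165 mmol/kg

[CO3²⁻] = 0.165 mmol/kg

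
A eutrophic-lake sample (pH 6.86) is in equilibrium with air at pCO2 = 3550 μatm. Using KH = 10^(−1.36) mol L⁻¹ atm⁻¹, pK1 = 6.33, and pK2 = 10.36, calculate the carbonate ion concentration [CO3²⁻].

[CO2*] = KH · pCO2 = 10^(−1.36) × 3550×10^-6 = 1.550×10^-4 mol/L
α₀ = 1/(1 + K1/[H⁺] + K1K2/[H⁺]²) = 1/(1 + 10^+0.53 + 10^-2.97) = 0.2278
DIC = [CO2*]/α₀ = 1.550×10^-4 / 0.2278 = 0.6802 mmol/L
[CO3²⁻] = α₂·DIC; α₂ = 0.0002441, so [CO3²⁻] = 0.0002441 × 0.6802 = 0.000166 mmol/L = 0.166 μmol/L

[CO3²⁻] = 0.166 μmol/L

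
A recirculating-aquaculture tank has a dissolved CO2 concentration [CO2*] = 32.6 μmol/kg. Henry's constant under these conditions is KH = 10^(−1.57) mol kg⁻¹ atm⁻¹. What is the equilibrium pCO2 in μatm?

KH = 10^(−1.57) = 2.692×10^-2 mol kg⁻¹ atm⁻¹
pCO2 = [CO2*]/KH = 32.6×10^-6 / 2.692×10^-2 = 1.21×10^-3 atm = 1210 μatm

pCO2 = 1210 μatm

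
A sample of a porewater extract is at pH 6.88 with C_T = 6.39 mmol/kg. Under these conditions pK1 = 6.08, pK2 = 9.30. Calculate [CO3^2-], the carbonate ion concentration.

[CO3²⁻] = 0.0209 mmol/kg

α₂ = 1 / (1 + [H⁺]/K2 + [H⁺]²/(K1K2)) = 1 / (1 + 10^+2.42 + 10^+1.62)
   = 1 / (1 + 263.03 + 41.687) = 1/305.71 = 0.003271
[CO3²⁻] = α₂ × DIC = 0.003271 × 6.39 = 0.0209 mmol/kg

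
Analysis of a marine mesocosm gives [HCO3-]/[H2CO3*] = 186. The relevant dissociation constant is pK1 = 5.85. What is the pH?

pH = 8.12

From K1 = [H⁺][HCO3-]/[H2CO3*]:  pH = pK1 + log₁₀([HCO3-]/[H2CO3*])
log₁₀(186) = +2.270
pH = 5.85 + (+2.270) = 8.12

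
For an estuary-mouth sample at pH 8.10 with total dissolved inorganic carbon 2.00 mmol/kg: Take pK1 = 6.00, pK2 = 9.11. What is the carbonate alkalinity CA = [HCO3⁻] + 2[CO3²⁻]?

CA = [HCO3⁻] + 2[CO3²⁻] = (α₁ + 2α₂)·DIC
At pH 8.10: [H⁺]/K1 = 10^-2.10 = 0.0079433, K2/[H⁺] = 10^-1.01 = 0.097724
α₁ = 1/(1 + 0.0079433 + 0.097724) = 1/1.1057 = 0.9044; α₂ = α₁·K2/[H⁺] = 0.08838
α₁ + 2α₂ = 1.0812
CA = 1.0812 × 2.00 = 2.16 mmol/kg

CA = 2.16 mmol/kg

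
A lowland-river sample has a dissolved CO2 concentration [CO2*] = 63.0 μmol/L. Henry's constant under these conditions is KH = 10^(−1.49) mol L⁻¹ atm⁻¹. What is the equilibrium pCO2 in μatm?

KH = 10^(−1.49) = 3.236×10^-2 mol L⁻¹ atm⁻¹
pCO2 = [CO2*]/KH = 63.0×10^-6 / 3.236×10^-2 = 1.95×10^-3 atm = 1950 μatm

pCO2 = 1950 μatm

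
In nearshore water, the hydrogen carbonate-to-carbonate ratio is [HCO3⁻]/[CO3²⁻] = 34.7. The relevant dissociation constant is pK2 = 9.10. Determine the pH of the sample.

From K2 = [H⁺][CO3²⁻]/[HCO3⁻]:  pH = pK2 − log₁₀([HCO3⁻]/[CO3²⁻])
log₁₀(34.7) = +1.540
pH = 9.10 − (+1.540) = 7.56

pH = 7.56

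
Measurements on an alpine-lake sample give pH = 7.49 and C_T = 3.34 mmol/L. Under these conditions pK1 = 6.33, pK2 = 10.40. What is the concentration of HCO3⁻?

α₁ = 1 / (1 + [H⁺]/K1 + K2/[H⁺]) = 1 / (1 + 10^-1.16 + 10^-2.91)
   = 1 / (1 + 0.069183 + 0.0012303) = 1/1.0704 = 0.9342
[HCO3⁻] = α₁ × DIC = 0.9342 × 3.34 = 3.12 mmol/L

[HCO3⁻] = 3.12 mmol/L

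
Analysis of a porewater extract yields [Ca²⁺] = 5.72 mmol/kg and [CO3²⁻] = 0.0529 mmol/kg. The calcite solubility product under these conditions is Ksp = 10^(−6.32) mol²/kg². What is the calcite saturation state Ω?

Ω = 0.632

Ksp = 10^(−6.32) = 4.786×10^-7
Ω = [Ca²⁺][CO3²⁻]/Ksp = (5.72×10^-3)(0.0529×10^-3) / 4.786×10^-7 = 0.632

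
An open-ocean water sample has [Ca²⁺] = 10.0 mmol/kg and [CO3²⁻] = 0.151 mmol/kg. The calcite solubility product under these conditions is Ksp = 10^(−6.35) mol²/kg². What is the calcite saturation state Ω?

Ksp = 10^(−6.35) = 4.467×10^-7
Ω = [Ca²⁺][CO3²⁻]/Ksp = (10.0×10^-3)(0.151×10^-3) / 4.467×10^-7 = 3.38

Ω = 3.38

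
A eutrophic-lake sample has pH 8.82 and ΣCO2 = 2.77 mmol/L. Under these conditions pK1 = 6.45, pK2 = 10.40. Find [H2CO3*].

α₀ = 1 / (1 + K1/[H⁺] + K1K2/[H⁺]²) = 1 / (1 + 10^+2.37 + 10^+0.79)
   = 1 / (1 + 234.42 + 6.1660) = 1/241.59 = 0.004139
[CO2*] = α₀ × DIC = 0.004139 × 2.77 = 0.0115 mmol/L = 11.5 μmol/L

[CO2*] = 11.5 μmol/L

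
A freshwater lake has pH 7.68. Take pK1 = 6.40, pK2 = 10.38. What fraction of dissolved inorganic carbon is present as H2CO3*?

α₀ = 1 / (1 + K1/[H⁺] + K1K2/[H⁺]²) = 1 / (1 + 10^+1.28 + 10^-1.42)
   = 1 / (1 + 19.055 + 0.038019) = 1/20.093 = 0.04977

α₀ = 0.0498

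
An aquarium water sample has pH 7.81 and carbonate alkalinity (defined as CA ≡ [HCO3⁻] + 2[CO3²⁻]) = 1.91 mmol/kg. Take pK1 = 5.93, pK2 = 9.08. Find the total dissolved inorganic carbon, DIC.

CA = [HCO3⁻] + 2[CO3²⁻] = (α₁ + 2α₂)·DIC
At pH 7.81: [H⁺]/K1 = 10^-1.88 = 0.013183, K2/[H⁺] = 10^-1.27 = 0.053703
α₁ = 1/(1 + 0.013183 + 0.053703) = 1/1.0669 = 0.9373; α₂ = α₁·K2/[H⁺] = 0.05034
α₁ + 2α₂ = 1.0380
DIC = CA / (α₁ + 2α₂) = 1.91 / 1.0380 = 1.84 mmol/kg

DIC = 1.84 mmol/kg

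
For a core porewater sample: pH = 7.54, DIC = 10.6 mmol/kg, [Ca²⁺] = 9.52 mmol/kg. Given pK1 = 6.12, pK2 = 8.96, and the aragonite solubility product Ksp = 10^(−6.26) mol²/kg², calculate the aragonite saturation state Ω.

Ω = 6.49

α₂ = 1 / (1 + [H⁺]/K2 + [H⁺]²/(K1K2)) = 1 / (1 + 10^+1.42 + 10^+0.00)
   = 1 / (1 + 26.303 + 1.0000) = 1/28.303 = 0.03533
[CO3²⁻] = α₂ × DIC = 0.03533 × 10.6 = 0.3745 mmol/kg
Ksp = 10^(−6.26) = 5.495×10^-7
Ω = [Ca²⁺][CO3²⁻]/Ksp = (9.52×10^-3)(3.745×10^-4) / 5.495×10^-7 = 6.49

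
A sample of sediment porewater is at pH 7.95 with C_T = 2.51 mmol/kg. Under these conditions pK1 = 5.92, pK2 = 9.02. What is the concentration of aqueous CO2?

α₀ = 1 / (1 + K1/[H⁺] + K1K2/[H⁺]²) = 1 / (1 + 10^+2.03 + 10^+0.96)
   = 1 / (1 + 107.15 + 9.1201) = 1/117.27 = 0.008527
[CO2*] = α₀ × DIC = 0.008527 × 2.51 = 0.0214 mmol/kg

[CO2*] = 0.0214 mmol/kg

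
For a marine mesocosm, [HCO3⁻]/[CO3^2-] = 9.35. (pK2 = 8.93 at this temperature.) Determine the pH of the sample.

From K2 = [H⁺][CO3^2-]/[HCO3⁻]:  pH = pK2 − log₁₀([HCO3⁻]/[CO3^2-])
log₁₀(9.35) = +0.971
pH = 8.93 − (+0.971) = 7.96

pH = 7.96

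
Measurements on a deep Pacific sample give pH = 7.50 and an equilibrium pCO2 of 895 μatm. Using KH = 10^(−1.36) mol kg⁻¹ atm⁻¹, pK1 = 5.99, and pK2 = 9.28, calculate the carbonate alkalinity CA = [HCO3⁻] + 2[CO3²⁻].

[CO2*] = KH · pCO2 = 10^(−1.36) × 895×10^-6 = 3.907×10^-5 mol/kg
α₀ = 1/(1 + K1/[H⁺] + K1K2/[H⁺]²) = 1/(1 + 10^+1.51 + 10^-0.27) = 0.02950
DIC = [CO2*]/α₀ = 3.907×10^-5 / 0.02950 = 1.324 mmol/kg
CA = (α₁ + 2α₂)·DIC = (0.9547 + 2×0.01584) × 1.324 = 1.31 mmol/kg

CA = 1.31 mmol/kg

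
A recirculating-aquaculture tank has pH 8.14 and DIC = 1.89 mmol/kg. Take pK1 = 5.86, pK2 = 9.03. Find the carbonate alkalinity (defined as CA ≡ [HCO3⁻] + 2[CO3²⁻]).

CA = [HCO3⁻] + 2[CO3²⁻] = (α₁ + 2α₂)·DIC
At pH 8.14: [H⁺]/K1 = 10^-2.28 = 0.0052481, K2/[H⁺] = 10^-0.89 = 0.12882
α₁ = 1/(1 + 0.0052481 + 0.12882) = 1/1.1341 = 0.8818; α₂ = α₁·K2/[H⁺] = 0.1136
α₁ + 2α₂ = 1.1090
CA = 1.1090 × 1.89 = 2.10 mmol/kg

CA = 2.10 mmol/kg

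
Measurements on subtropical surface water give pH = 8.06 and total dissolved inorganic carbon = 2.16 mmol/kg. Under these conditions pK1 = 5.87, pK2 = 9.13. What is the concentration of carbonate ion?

[CO3²⁻] = 0.168 mmol/kg

α₂ = 1 / (1 + [H⁺]/K2 + [H⁺]²/(K1K2)) = 1 / (1 + 10^+1.07 + 10^-1.12)
   = 1 / (1 + 11.749 + 0.075858) = 1/12.825 = 0.07797
[CO3²⁻] = α₂ × DIC = 0.07797 × 2.16 = 0.168 mmol/kg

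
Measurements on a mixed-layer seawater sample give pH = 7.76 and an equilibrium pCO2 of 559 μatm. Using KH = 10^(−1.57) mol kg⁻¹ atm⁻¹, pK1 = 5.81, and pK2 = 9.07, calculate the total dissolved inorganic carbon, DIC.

[CO2*] = KH · pCO2 = 10^(−1.57) × 559×10^-6 = 1.505×10^-5 mol/kg
α₀ = 1/(1 + K1/[H⁺] + K1K2/[H⁺]²) = 1/(1 + 10^+1.95 + 10^+0.64) = 0.01058
DIC = [CO2*]/α₀ = 1.505×10^-5 / 0.01058 = 1.42 mmol/kg

DIC = 1.42 mmol/kg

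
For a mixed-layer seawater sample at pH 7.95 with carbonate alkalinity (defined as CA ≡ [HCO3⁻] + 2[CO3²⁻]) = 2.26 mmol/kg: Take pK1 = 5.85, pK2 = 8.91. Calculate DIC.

DIC = 2.07 mmol/kg

CA = [HCO3⁻] + 2[CO3²⁻] = (α₁ + 2α₂)·DIC
At pH 7.95: [H⁺]/K1 = 10^-2.10 = 0.0079433, K2/[H⁺] = 10^-0.96 = 0.10965
α₁ = 1/(1 + 0.0079433 + 0.10965) = 1/1.1176 = 0.8948; α₂ = α₁·K2/[H⁺] = 0.09811
α₁ + 2α₂ = 1.0910
DIC = CA / (α₁ + 2α₂) = 2.26 / 1.0910 = 2.07 mmol/kg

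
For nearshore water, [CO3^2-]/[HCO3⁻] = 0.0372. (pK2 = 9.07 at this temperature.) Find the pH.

pH = 7.64

From K2 = [H⁺][CO3^2-]/[HCO3⁻]:  pH = pK2 + log₁₀([CO3^2-]/[HCO3⁻])
log₁₀(0.0372) = -1.429
pH = 9.07 + (-1.429) = 7.64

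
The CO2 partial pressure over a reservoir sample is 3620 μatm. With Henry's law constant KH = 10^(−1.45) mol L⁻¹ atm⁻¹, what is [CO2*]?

[CO2*] = 128 μmol/L

KH = 10^(−1.45) = 3.548×10^-2 mol L⁻¹ atm⁻¹
[CO2*] = KH · pCO2 = 3.548×10^-2 × 3620×10^-6 atm = 1.28×10^-4 mol/L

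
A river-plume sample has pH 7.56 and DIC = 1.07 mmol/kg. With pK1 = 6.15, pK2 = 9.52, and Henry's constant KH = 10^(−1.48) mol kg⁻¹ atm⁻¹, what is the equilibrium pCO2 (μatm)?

α₀ = 1 / (1 + K1/[H⁺] + K1K2/[H⁺]²) = 1 / (1 + 10^+1.41 + 10^-0.55)
   = 1 / (1 + 25.704 + 0.28184) = 1/26.986 = 0.03706
[CO2*] = α₀ × DIC = 0.03706 × 1.07 = 0.03965 mmol/kg
pCO2 = [CO2*]/KH = 3.965×10^-5 / 3.311×10^-2 = 1200 μatm

pCO2 = 1200 μatm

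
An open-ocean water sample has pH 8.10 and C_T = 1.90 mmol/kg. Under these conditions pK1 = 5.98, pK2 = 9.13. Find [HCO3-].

α₁ = 1 / (1 + [H⁺]/K1 + K2/[H⁺]) = 1 / (1 + 10^-2.12 + 10^-1.03)
   = 1 / (1 + 0.0075858 + 0.093325) = 1/1.1009 = 0.9083
[HCO3⁻] = α₁ × DIC = 0.9083 × 1.90 = 1.73 mmol/kg

[HCO3⁻] = 1.73 mmol/kg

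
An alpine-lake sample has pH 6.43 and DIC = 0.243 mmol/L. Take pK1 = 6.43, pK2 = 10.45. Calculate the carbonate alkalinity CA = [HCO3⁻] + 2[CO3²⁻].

CA = 0.122 mmol/L

CA = [HCO3⁻] + 2[CO3²⁻] = (α₁ + 2α₂)·DIC
At pH 6.43: [H⁺]/K1 = 10^0.00 = 1.0000, K2/[H⁺] = 10^-4.02 = 9.5499×10^-5
α₁ = 1/(1 + 1.0000 + 9.5499×10^-5) = 1/2.0001 = 0.5000; α₂ = α₁·K2/[H⁺] = 4.775×10^-5
α₁ + 2α₂ = 0.5001
CA = 0.5001 × 0.243 = 0.122 mmol/L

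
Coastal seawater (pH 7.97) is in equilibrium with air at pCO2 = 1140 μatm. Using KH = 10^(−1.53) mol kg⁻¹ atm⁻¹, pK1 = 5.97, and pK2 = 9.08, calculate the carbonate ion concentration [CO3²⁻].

[CO3²⁻] = 0.261 mmol/kg

[CO2*] = KH · pCO2 = 10^(−1.53) × 1140×10^-6 = 3.364×10^-5 mol/kg
α₀ = 1/(1 + K1/[H⁺] + K1K2/[H⁺]²) = 1/(1 + 10^+2.00 + 10^+0.89) = 0.009194
DIC = [CO2*]/α₀ = 3.364×10^-5 / 0.009194 = 3.659 mmol/kg
[CO3²⁻] = α₂·DIC; α₂ = 0.07137, so [CO3²⁻] = 0.07137 × 3.659 = 0.261 mmol/kg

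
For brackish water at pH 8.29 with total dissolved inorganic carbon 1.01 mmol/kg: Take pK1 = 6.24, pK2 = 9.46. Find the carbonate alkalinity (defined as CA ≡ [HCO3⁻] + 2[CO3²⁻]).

CA = [HCO3⁻] + 2[CO3²⁻] = (α₁ + 2α₂)·DIC
At pH 8.29: [H⁺]/K1 = 10^-2.05 = 0.0089125, K2/[H⁺] = 10^-1.17 = 0.067608
α₁ = 1/(1 + 0.0089125 + 0.067608) = 1/1.0765 = 0.9289; α₂ = α₁·K2/[H⁺] = 0.06280
α₁ + 2α₂ = 1.0545
CA = 1.0545 × 1.01 = 1.07 mmol/kg

CA = 1.07 mmol/kg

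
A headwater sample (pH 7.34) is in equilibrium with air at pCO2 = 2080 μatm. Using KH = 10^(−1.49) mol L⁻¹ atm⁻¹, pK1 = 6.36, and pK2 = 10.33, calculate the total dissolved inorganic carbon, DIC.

DIC = 0.711 mmol/L

[CO2*] = KH · pCO2 = 10^(−1.49) × 2080×10^-6 = 6.731×10^-5 mol/L
α₀ = 1/(1 + K1/[H⁺] + K1K2/[H⁺]²) = 1/(1 + 10^+0.98 + 10^-2.01) = 0.09470
DIC = [CO2*]/α₀ = 6.731×10^-5 / 0.09470 = 0.711 mmol/L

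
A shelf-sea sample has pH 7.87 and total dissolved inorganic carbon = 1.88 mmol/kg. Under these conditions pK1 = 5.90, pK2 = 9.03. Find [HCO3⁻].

[HCO3⁻] = 1.74 mmol/kg

α₁ = 1 / (1 + [H⁺]/K1 + K2/[H⁺]) = 1 / (1 + 10^-1.97 + 10^-1.16)
   = 1 / (1 + 0.010715 + 0.069183) = 1/1.0799 = 0.9260
[HCO3⁻] = α₁ × DIC = 0.9260 × 1.88 = 1.74 mmol/kg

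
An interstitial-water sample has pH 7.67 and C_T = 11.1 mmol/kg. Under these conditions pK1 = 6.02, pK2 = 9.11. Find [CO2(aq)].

α₀ = 1 / (1 + K1/[H⁺] + K1K2/[H⁺]²) = 1 / (1 + 10^+1.65 + 10^+0.21)
   = 1 / (1 + 44.668 + 1.6218) = 1/47.290 = 0.02115
[CO2*] = α₀ × DIC = 0.02115 × 11.1 = 0.235 mmol/kg

[CO2*] = 0.235 mmol/kg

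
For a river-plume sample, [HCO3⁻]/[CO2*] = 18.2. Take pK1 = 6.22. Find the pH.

pH = 7.48

From K1 = [H⁺][HCO3⁻]/[CO2*]:  pH = pK1 + log₁₀([HCO3⁻]/[CO2*])
log₁₀(18.2) = +1.260
pH = 6.22 + (+1.260) = 7.48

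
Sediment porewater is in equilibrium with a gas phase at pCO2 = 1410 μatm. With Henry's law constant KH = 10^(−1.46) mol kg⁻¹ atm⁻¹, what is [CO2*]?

KH = 10^(−1.46) = 3.467×10^-2 mol kg⁻¹ atm⁻¹
[CO2*] = KH · pCO2 = 3.467×10^-2 × 1410×10^-6 atm = 4.89×10^-5 mol/kg

[CO2*] = 48.9 μmol/kg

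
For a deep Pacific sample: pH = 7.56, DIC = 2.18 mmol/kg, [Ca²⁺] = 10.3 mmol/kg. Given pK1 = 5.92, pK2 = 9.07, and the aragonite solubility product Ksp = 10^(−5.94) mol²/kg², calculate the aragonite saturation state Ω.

α₂ = 1 / (1 + [H⁺]/K2 + [H⁺]²/(K1K2)) = 1 / (1 + 10^+1.51 + 10^-0.13)
   = 1 / (1 + 32.359 + 0.74131) = 1/34.101 = 0.02932
[CO3²⁻] = α₂ × DIC = 0.02932 × 2.18 = 0.06393 mmol/kg
Ksp = 10^(−5.94) = 1.148×10^-6
Ω = [Ca²⁺][CO3²⁻]/Ksp = (10.3×10^-3)(6.393×10^-5) / 1.148×10^-6 = 0.573

Ω = 0.573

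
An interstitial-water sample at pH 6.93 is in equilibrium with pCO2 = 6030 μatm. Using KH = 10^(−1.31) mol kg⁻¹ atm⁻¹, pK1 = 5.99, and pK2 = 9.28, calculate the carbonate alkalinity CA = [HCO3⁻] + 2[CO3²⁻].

[CO2*] = KH · pCO2 = 10^(−1.31) × 6030×10^-6 = 2.953×10^-4 mol/kg
α₀ = 1/(1 + K1/[H⁺] + K1K2/[H⁺]²) = 1/(1 + 10^+0.94 + 10^-1.41) = 0.1026
DIC = [CO2*]/α₀ = 2.953×10^-4 / 0.1026 = 2.879 mmol/kg
CA = (α₁ + 2α₂)·DIC = (0.8934 + 2×0.003991) × 2.879 = 2.60 mmol/kg

CA = 2.60 mmol/kg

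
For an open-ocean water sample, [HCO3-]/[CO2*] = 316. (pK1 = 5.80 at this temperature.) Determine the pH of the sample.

pH = 8.30

From K1 = [H⁺][HCO3-]/[CO2*]:  pH = pK1 + log₁₀([HCO3-]/[CO2*])
log₁₀(316) = +2.500
pH = 5.80 + (+2.500) = 8.30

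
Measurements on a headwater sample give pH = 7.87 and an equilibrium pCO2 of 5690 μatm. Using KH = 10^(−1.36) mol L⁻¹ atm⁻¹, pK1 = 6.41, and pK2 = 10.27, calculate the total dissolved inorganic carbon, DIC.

[CO2*] = KH · pCO2 = 10^(−1.36) × 5690×10^-6 = 2.484×10^-4 mol/L
α₀ = 1/(1 + K1/[H⁺] + K1K2/[H⁺]²) = 1/(1 + 10^+1.46 + 10^-0.94) = 0.03338
DIC = [CO2*]/α₀ = 2.484×10^-4 / 0.03338 = 7.44 mmol/L

DIC = 7.44 mmol/L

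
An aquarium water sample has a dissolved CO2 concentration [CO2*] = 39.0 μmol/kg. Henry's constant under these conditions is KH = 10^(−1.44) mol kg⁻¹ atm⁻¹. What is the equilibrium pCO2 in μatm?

pCO2 = 1070 μatm

KH = 10^(−1.44) = 3.631×10^-2 mol kg⁻¹ atm⁻¹
pCO2 = [CO2*]/KH = 39.0×10^-6 / 3.631×10^-2 = 1.07×10^-3 atm = 1070 μatm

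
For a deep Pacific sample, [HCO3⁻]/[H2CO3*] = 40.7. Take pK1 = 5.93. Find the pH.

From K1 = [H⁺][HCO3⁻]/[H2CO3*]:  pH = pK1 + log₁₀([HCO3⁻]/[H2CO3*])
log₁₀(40.7) = +1.610
pH = 5.93 + (+1.610) = 7.54

pH = 7.54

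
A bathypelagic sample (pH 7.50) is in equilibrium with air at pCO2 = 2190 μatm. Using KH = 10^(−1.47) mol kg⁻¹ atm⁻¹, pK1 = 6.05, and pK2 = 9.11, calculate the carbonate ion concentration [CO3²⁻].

[CO2*] = KH · pCO2 = 10^(−1.47) × 2190×10^-6 = 7.421×10^-5 mol/kg
α₀ = 1/(1 + K1/[H⁺] + K1K2/[H⁺]²) = 1/(1 + 10^+1.45 + 10^-0.16) = 0.03347
DIC = [CO2*]/α₀ = 7.421×10^-5 / 0.03347 = 2.217 mmol/kg
[CO3²⁻] = α₂·DIC; α₂ = 0.02316, so [CO3²⁻] = 0.02316 × 2.217 = 0.0513 mmol/kg

[CO3²⁻] = 0.0513 mmol/kg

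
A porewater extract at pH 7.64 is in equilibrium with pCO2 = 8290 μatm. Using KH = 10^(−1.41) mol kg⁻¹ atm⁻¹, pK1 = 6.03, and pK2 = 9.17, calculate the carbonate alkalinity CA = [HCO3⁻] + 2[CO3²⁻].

[CO2*] = KH · pCO2 = 10^(−1.41) × 8290×10^-6 = 3.225×10^-4 mol/kg
α₀ = 1/(1 + K1/[H⁺] + K1K2/[H⁺]²) = 1/(1 + 10^+1.61 + 10^+0.08) = 0.02329
DIC = [CO2*]/α₀ = 3.225×10^-4 / 0.02329 = 13.85 mmol/kg
CA = (α₁ + 2α₂)·DIC = (0.9487 + 2×0.02800) × 13.85 = 13.9 mmol/kg

CA = 13.9 mmol/kg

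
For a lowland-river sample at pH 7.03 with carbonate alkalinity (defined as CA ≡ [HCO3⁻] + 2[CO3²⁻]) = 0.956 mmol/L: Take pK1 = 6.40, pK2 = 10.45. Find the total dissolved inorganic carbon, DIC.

DIC = 1.18 mmol/L

CA = [HCO3⁻] + 2[CO3²⁻] = (α₁ + 2α₂)·DIC
At pH 7.03: [H⁺]/K1 = 10^-0.63 = 0.23442, K2/[H⁺] = 10^-3.42 = 0.00038019
α₁ = 1/(1 + 0.23442 + 0.00038019) = 1/1.2348 = 0.8098; α₂ = α₁·K2/[H⁺] = 0.0003079
α₁ + 2α₂ = 0.8105
DIC = CA / (α₁ + 2α₂) = 0.956 / 0.8105 = 1.18 mmol/L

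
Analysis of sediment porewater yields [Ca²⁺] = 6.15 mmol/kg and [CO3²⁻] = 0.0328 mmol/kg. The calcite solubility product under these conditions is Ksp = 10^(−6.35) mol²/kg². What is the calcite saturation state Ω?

Ksp = 10^(−6.35) = 4.467×10^-7
Ω = [Ca²⁺][CO3²⁻]/Ksp = (6.15×10^-3)(0.0328×10^-3) / 4.467×10^-7 = 0.452

Ω = 0.452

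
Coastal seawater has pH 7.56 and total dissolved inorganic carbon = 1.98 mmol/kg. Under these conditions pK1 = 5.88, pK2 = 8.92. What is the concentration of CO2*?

[CO2*] = 0.0389 mmol/kg

α₀ = 1 / (1 + K1/[H⁺] + K1K2/[H⁺]²) = 1 / (1 + 10^+1.68 + 10^+0.32)
   = 1 / (1 + 47.863 + 2.0893) = 1/50.952 = 0.01963
[CO2*] = α₀ × DIC = 0.01963 × 1.98 = 0.0389 mmol/kg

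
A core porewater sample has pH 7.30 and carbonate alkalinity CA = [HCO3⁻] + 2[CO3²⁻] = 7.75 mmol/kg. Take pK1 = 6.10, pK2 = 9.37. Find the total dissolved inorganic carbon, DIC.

DIC = 8.17 mmol/kg

CA = [HCO3⁻] + 2[CO3²⁻] = (α₁ + 2α₂)·DIC
At pH 7.30: [H⁺]/K1 = 10^-1.20 = 0.063096, K2/[H⁺] = 10^-2.07 = 0.0085114
α₁ = 1/(1 + 0.063096 + 0.0085114) = 1/1.0716 = 0.9332; α₂ = α₁·K2/[H⁺] = 0.007943
α₁ + 2α₂ = 0.9491
DIC = CA / (α₁ + 2α₂) = 7.75 / 0.9491 = 8.17 mmol/kg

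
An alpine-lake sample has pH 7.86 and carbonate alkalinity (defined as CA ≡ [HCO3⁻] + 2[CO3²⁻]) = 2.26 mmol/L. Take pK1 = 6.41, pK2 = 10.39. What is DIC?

CA = [HCO3⁻] + 2[CO3²⁻] = (α₁ + 2α₂)·DIC
At pH 7.86: [H⁺]/K1 = 10^-1.45 = 0.035481, K2/[H⁺] = 10^-2.53 = 0.0029512
α₁ = 1/(1 + 0.035481 + 0.0029512) = 1/1.0384 = 0.9630; α₂ = α₁·K2/[H⁺] = 0.002842
α₁ + 2α₂ = 0.9687
DIC = CA / (α₁ + 2α₂) = 2.26 / 0.9687 = 2.33 mmol/L

DIC = 2.33 mmol/L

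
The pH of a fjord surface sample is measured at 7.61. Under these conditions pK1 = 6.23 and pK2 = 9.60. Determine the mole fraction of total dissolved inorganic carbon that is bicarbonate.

α₁ = 0.951

α₁ = 1 / (1 + [H⁺]/K1 + K2/[H⁺]) = 1 / (1 + 10^-1.38 + 10^-1.99)
   = 1 / (1 + 0.041687 + 0.010233) = 1/1.0519 = 0.9506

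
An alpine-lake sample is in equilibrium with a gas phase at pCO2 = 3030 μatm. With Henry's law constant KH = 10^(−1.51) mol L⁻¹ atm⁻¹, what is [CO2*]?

KH = 10^(−1.51) = 3.090×10^-2 mol L⁻¹ atm⁻¹
[CO2*] = KH · pCO2 = 3.090×10^-2 × 3030×10^-6 atm = 9.36×10^-5 mol/L

[CO2*] = 93.6 μmol/L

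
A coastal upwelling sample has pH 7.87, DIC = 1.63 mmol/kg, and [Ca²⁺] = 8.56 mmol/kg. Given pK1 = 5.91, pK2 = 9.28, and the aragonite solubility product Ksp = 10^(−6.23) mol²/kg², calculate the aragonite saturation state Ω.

Ω = 0.878

α₂ = 1 / (1 + [H⁺]/K2 + [H⁺]²/(K1K2)) = 1 / (1 + 10^+1.41 + 10^-0.55)
   = 1 / (1 + 25.704 + 0.28184) = 1/26.986 = 0.03706
[CO3²⁻] = α₂ × DIC = 0.03706 × 1.63 = 0.06040 mmol/kg
Ksp = 10^(−6.23) = 5.888×10^-7
Ω = [Ca²⁺][CO3²⁻]/Ksp = (8.56×10^-3)(6.040×10^-5) / 5.888×10^-7 = 0.878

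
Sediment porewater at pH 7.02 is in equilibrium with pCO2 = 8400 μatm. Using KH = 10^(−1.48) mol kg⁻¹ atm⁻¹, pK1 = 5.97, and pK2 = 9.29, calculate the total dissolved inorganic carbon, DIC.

[CO2*] = KH · pCO2 = 10^(−1.48) × 8400×10^-6 = 2.782×10^-4 mol/kg
α₀ = 1/(1 + K1/[H⁺] + K1K2/[H⁺]²) = 1/(1 + 10^+1.05 + 10^-1.22) = 0.08143
DIC = [CO2*]/α₀ = 2.782×10^-4 / 0.08143 = 3.42 mmol/kg

DIC = 3.42 mmol/kg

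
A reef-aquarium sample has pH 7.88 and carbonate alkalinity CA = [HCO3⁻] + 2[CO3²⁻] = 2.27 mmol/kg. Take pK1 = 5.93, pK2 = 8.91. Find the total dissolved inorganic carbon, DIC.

CA = [HCO3⁻] + 2[CO3²⁻] = (α₁ + 2α₂)·DIC
At pH 7.88: [H⁺]/K1 = 10^-1.95 = 0.011220, K2/[H⁺] = 10^-1.03 = 0.093325
α₁ = 1/(1 + 0.011220 + 0.093325) = 1/1.1045 = 0.9053; α₂ = α₁·K2/[H⁺] = 0.08449
α₁ + 2α₂ = 1.0743
DIC = CA / (α₁ + 2α₂) = 2.27 / 1.0743 = 2.11 mmol/kg

DIC = 2.11 mmol/kg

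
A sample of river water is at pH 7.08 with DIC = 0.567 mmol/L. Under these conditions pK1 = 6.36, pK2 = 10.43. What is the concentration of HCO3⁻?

[HCO3⁻] = 0.476 mmol/L

α₁ = 1 / (1 + [H⁺]/K1 + K2/[H⁺]) = 1 / (1 + 10^-0.72 + 10^-3.35)
   = 1 / (1 + 0.19055 + 0.00044668) = 1/1.1910 = 0.8396
[HCO3⁻] = α₁ × DIC = 0.8396 × 0.567 = 0.476 mmol/L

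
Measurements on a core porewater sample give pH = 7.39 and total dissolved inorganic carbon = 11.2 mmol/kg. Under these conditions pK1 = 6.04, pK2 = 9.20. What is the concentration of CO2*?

[CO2*] = 0.472 mmol/kg

α₀ = 1 / (1 + K1/[H⁺] + K1K2/[H⁺]²) = 1 / (1 + 10^+1.35 + 10^-0.46)
   = 1 / (1 + 22.387 + 0.34674) = 1/23.734 = 0.04213
[CO2*] = α₀ × DIC = 0.04213 × 11.2 = 0.472 mmol/kg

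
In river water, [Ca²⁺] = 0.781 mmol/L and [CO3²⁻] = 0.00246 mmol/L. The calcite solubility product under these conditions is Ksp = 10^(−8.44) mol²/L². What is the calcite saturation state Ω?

Ω = 0.529

Ksp = 10^(−8.44) = 3.631×10^-9
Ω = [Ca²⁺][CO3²⁻]/Ksp = (0.781×10^-3)(0.00246×10^-3) / 3.631×10^-9 = 0.529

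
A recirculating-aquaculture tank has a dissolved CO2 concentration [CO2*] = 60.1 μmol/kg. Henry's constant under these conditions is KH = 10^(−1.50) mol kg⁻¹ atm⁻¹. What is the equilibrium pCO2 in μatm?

KH = 10^(−1.50) = 3.162×10^-2 mol kg⁻¹ atm⁻¹
pCO2 = [CO2*]/KH = 60.1×10^-6 / 3.162×10^-2 = 1.90×10^-3 atm = 1900 μatm

pCO2 = 1900 μatm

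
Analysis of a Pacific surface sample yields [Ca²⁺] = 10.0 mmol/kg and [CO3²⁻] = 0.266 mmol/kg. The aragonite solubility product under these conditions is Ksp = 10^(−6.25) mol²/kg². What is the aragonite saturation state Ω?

Ksp = 10^(−6.25) = 5.623×10^-7
Ω = [Ca²⁺][CO3²⁻]/Ksp = (10.0×10^-3)(0.266×10^-3) / 5.623×10^-7 = 4.73

Ω = 4.73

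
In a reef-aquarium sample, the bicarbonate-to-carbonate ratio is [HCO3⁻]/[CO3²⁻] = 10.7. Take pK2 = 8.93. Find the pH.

pH = 7.90

From K2 = [H⁺][CO3²⁻]/[HCO3⁻]:  pH = pK2 − log₁₀([HCO3⁻]/[CO3²⁻])
log₁₀(10.7) = +1.029
pH = 8.93 − (+1.029) = 7.90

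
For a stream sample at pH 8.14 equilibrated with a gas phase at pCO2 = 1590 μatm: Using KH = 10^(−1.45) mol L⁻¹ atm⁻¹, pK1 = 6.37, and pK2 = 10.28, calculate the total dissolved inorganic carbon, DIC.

DIC = 3.40 mmol/L

[CO2*] = KH · pCO2 = 10^(−1.45) × 1590×10^-6 = 5.642×10^-5 mol/L
α₀ = 1/(1 + K1/[H⁺] + K1K2/[H⁺]²) = 1/(1 + 10^+1.77 + 10^-0.37) = 0.01658
DIC = [CO2*]/α₀ = 5.642×10^-5 / 0.01658 = 3.40 mmol/L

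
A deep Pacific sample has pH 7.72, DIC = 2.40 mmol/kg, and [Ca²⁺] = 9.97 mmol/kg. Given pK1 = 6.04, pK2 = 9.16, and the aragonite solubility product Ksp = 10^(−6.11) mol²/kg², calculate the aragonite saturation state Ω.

α₂ = 1 / (1 + [H⁺]/K2 + [H⁺]²/(K1K2)) = 1 / (1 + 10^+1.44 + 10^-0.24)
   = 1 / (1 + 27.542 + 0.57544) = 1/29.118 = 0.03434
[CO3²⁻] = α₂ × DIC = 0.03434 × 2.40 = 0.08242 mmol/kg
Ksp = 10^(−6.11) = 7.762×10^-7
Ω = [Ca²⁺][CO3²⁻]/Ksp = (9.97×10^-3)(8.242×10^-5) / 7.762×10^-7 = 1.06

Ω = 1.06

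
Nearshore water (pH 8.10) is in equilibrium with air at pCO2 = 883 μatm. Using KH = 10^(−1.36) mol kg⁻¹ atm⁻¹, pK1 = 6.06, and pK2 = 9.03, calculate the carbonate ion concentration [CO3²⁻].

[CO2*] = KH · pCO2 = 10^(−1.36) × 883×10^-6 = 3.854×10^-5 mol/kg
α₀ = 1/(1 + K1/[H⁺] + K1K2/[H⁺]²) = 1/(1 + 10^+2.04 + 10^+1.11) = 0.008095
DIC = [CO2*]/α₀ = 3.854×10^-5 / 0.008095 = 4.761 mmol/kg
[CO3²⁻] = α₂·DIC; α₂ = 0.1043, so [CO3²⁻] = 0.1043 × 4.761 = 0.497 mmol/kg

[CO3²⁻] = 0.497 mmol/kg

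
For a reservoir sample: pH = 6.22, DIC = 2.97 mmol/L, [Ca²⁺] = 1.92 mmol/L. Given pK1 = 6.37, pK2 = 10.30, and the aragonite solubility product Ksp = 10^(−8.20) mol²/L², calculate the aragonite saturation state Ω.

α₂ = 1 / (1 + [H⁺]/K2 + [H⁺]²/(K1K2)) = 1 / (1 + 10^+4.08 + 10^+4.23)
   = 1 / (1 + 1.2023×10^4 + 1.6982×10^4) = 1/2.9006×10^4 = 3.448×10^-5
[CO3²⁻] = α₂ × DIC = 3.448×10^-5 × 2.97 = 0.0001024 mmol/L = 0.1024 μmol/L
Ksp = 10^(−8.20) = 6.310×10^-9
Ω = [Ca²⁺][CO3²⁻]/Ksp = (1.92×10^-3)(1.024×10^-7) / 6.310×10^-9 = 0.0312

Ω = 0.0312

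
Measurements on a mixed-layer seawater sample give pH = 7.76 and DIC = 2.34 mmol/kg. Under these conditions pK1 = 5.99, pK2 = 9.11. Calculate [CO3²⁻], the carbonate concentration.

[CO3²⁻] = 0.0985 mmol/kg

α₂ = 1 / (1 + [H⁺]/K2 + [H⁺]²/(K1K2)) = 1 / (1 + 10^+1.35 + 10^-0.42)
   = 1 / (1 + 22.387 + 0.38019) = 1/23.767 = 0.04207
[CO3²⁻] = α₂ × DIC = 0.04207 × 2.34 = 0.0985 mmol/kg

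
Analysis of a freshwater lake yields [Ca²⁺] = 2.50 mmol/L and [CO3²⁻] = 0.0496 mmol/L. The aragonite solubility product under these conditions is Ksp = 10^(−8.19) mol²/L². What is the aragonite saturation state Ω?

Ksp = 10^(−8.19) = 6.457×10^-9
Ω = [Ca²⁺][CO3²⁻]/Ksp = (2.50×10^-3)(0.0496×10^-3) / 6.457×10^-9 = 19.2

Ω = 19.2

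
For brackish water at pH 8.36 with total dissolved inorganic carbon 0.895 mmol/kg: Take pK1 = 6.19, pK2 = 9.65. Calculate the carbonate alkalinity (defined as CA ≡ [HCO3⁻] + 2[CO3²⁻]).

CA = 0.933 mmol/kg

CA = [HCO3⁻] + 2[CO3²⁻] = (α₁ + 2α₂)·DIC
At pH 8.36: [H⁺]/K1 = 10^-2.17 = 0.0067608, K2/[H⁺] = 10^-1.29 = 0.051286
α₁ = 1/(1 + 0.0067608 + 0.051286) = 1/1.0580 = 0.9451; α₂ = α₁·K2/[H⁺] = 0.04847
α₁ + 2α₂ = 1.0421
CA = 1.0421 × 0.895 = 0.933 mmol/kg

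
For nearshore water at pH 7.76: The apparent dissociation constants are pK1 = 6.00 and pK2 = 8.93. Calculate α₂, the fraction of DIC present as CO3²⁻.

α₂ = 1 / (1 + [H⁺]/K2 + [H⁺]²/(K1K2)) = 1 / (1 + 10^+1.17 + 10^-0.59)
   = 1 / (1 + 14.791 + 0.25704) = 1/16.048 = 0.06231

α₂ = 0.0623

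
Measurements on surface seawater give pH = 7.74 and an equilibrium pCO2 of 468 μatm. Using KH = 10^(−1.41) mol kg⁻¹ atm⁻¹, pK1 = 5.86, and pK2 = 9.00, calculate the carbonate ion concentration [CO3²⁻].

[CO3²⁻] = 0.0759 mmol/kg

[CO2*] = KH · pCO2 = 10^(−1.41) × 468×10^-6 = 1.821×10^-5 mol/kg
α₀ = 1/(1 + K1/[H⁺] + K1K2/[H⁺]²) = 1/(1 + 10^+1.88 + 10^+0.62) = 0.01234
DIC = [CO2*]/α₀ = 1.821×10^-5 / 0.01234 = 1.475 mmol/kg
[CO3²⁻] = α₂·DIC; α₂ = 0.05145, so [CO3²⁻] = 0.05145 × 1.475 = 0.0759 mmol/kg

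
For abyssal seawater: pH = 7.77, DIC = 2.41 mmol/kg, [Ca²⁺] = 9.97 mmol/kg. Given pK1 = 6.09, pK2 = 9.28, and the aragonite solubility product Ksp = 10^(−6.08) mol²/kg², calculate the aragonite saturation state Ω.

Ω = 0.849

α₂ = 1 / (1 + [H⁺]/K2 + [H⁺]²/(K1K2)) = 1 / (1 + 10^+1.51 + 10^-0.17)
   = 1 / (1 + 32.359 + 0.67608) = 1/34.035 = 0.02938
[CO3²⁻] = α₂ × DIC = 0.02938 × 2.41 = 0.07081 mmol/kg
Ksp = 10^(−6.08) = 8.318×10^-7
Ω = [Ca²⁺][CO3²⁻]/Ksp = (9.97×10^-3)(7.081×10^-5) / 8.318×10^-7 = 0.849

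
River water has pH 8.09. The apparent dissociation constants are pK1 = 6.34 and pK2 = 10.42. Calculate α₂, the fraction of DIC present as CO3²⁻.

α₂ = 0.00457

α₂ = 1 / (1 + [H⁺]/K2 + [H⁺]²/(K1K2)) = 1 / (1 + 10^+2.33 + 10^+0.58)
   = 1 / (1 + 213.80 + 3.8019) = 1/218.60 = 0.004575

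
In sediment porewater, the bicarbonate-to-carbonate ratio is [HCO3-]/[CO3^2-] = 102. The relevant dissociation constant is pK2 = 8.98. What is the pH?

From K2 = [H⁺][CO3^2-]/[HCO3-]:  pH = pK2 − log₁₀([HCO3-]/[CO3^2-])
log₁₀(102) = +2.009
pH = 8.98 − (+2.009) = 6.97

pH = 6.97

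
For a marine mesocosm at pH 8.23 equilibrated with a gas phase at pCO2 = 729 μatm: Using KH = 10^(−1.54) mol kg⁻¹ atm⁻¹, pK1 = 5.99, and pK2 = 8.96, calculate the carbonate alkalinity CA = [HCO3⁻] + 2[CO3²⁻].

CA = 5.01 mmol/kg

[CO2*] = KH · pCO2 = 10^(−1.54) × 729×10^-6 = 2.102×10^-5 mol/kg
α₀ = 1/(1 + K1/[H⁺] + K1K2/[H⁺]²) = 1/(1 + 10^+2.24 + 10^+1.51) = 0.004828
DIC = [CO2*]/α₀ = 2.102×10^-5 / 0.004828 = 4.355 mmol/kg
CA = (α₁ + 2α₂)·DIC = (0.8390 + 2×0.1562) × 4.355 = 5.01 mmol/kg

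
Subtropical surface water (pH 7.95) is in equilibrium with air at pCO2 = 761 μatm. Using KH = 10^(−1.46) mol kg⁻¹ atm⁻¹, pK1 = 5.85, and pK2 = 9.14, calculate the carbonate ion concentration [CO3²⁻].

[CO3²⁻] = 0.214 mmol/kg

[CO2*] = KH · pCO2 = 10^(−1.46) × 761×10^-6 = 2.639×10^-5 mol/kg
α₀ = 1/(1 + K1/[H⁺] + K1K2/[H⁺]²) = 1/(1 + 10^+2.10 + 10^+0.91) = 0.007406
DIC = [CO2*]/α₀ = 2.639×10^-5 / 0.007406 = 3.563 mmol/kg
[CO3²⁻] = α₂·DIC; α₂ = 0.06020, so [CO3²⁻] = 0.06020 × 3.563 = 0.214 mmol/kg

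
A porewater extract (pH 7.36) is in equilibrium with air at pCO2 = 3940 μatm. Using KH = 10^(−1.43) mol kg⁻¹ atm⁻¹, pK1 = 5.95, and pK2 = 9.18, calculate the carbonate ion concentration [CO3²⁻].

[CO2*] = KH · pCO2 = 10^(−1.43) × 3940×10^-6 = 1.464×10^-4 mol/kg
α₀ = 1/(1 + K1/[H⁺] + K1K2/[H⁺]²) = 1/(1 + 10^+1.41 + 10^-0.41) = 0.03691
DIC = [CO2*]/α₀ = 1.464×10^-4 / 0.03691 = 3.966 mmol/kg
[CO3²⁻] = α₂·DIC; α₂ = 0.01436, so [CO3²⁻] = 0.01436 × 3.966 = 0.0570 mmol/kg

[CO3²⁻] = 0.0570 mmol/kg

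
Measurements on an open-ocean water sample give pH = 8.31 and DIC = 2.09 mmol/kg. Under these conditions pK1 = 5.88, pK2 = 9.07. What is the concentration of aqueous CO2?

α₀ = 1 / (1 + K1/[H⁺] + K1K2/[H⁺]²) = 1 / (1 + 10^+2.43 + 10^+1.67)
   = 1 / (1 + 269.15 + 46.774) = 1/316.93 = 0.003155
[CO2*] = α₀ × DIC = 0.003155 × 2.09 = 0.00659 mmol/kg = 6.59 μmol/kg

[CO2*] = 6.59 μmol/kg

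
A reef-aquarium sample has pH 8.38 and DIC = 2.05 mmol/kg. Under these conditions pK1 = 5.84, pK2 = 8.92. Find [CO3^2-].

α₂ = 1 / (1 + [H⁺]/K2 + [H⁺]²/(K1K2)) = 1 / (1 + 10^+0.54 + 10^-2.00)
   = 1 / (1 + 3.4674 + 0.010000) = 1/4.4774 = 0.2233
[CO3²⁻] = α₂ × DIC = 0.2233 × 2.05 = 0.458 mmol/kg

[CO3²⁻] = 0.458 mmol/kg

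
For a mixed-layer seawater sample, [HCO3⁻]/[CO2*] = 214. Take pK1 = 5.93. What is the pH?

From K1 = [H⁺][HCO3⁻]/[CO2*]:  pH = pK1 + log₁₀([HCO3⁻]/[CO2*])
log₁₀(214) = +2.330
pH = 5.93 + (+2.330) = 8.26

pH = 8.26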